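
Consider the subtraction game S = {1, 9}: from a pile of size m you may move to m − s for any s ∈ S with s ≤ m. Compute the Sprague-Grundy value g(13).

Compute g(0), g(1), … for moves {1, 9}:
k:     0  1  2  3  4  5  6  7  8  9 10 11 12 13
g(k):  0  1  0  1  0  1  0  1  0  1  0  1  0  1
So g(13) = 1.

1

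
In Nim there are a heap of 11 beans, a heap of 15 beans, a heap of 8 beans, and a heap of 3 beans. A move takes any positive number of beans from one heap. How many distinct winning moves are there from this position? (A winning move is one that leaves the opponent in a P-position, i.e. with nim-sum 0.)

Compute the nim-sum pairwise:
11 ^ 15 = 4
4 ^ 8 = 12
12 ^ 3 = 15
The overall nim-sum is X = 15. A heap of size p has a winning move iff p XOR X < p (reduce it to p XOR X).
  11: 11 XOR 15 = 4 < 11 — winning move (to 4).
  15: 15 XOR 15 = 0 < 15 — winning move (to 0).
  8: 8 XOR 15 = 7 < 8 — winning move (to 7).
  3: 3 XOR 15 = 12 ≥ 3 — no move.
That gives 3 winning moves.

3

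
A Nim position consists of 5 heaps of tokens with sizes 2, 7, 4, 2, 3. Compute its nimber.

In binary:
  010  (2)
  111  (7)
  100  (4)
  010  (2)
  011  (3)
  ---
  000  (0)

0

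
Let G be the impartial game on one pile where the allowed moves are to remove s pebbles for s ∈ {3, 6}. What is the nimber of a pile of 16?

2

Build the Grundy sequence with g(k) = mex{g(k−s) : s ∈ {3, 6}, s ≤ k}:
k:     0  1  2  3  4  5  6  7  8  9 10 11 12 13 14 15 16
g(k):  0  0  0  1  1  1  2  2  2  0  0  0  1  1  1  2  2
So g(16) = 2.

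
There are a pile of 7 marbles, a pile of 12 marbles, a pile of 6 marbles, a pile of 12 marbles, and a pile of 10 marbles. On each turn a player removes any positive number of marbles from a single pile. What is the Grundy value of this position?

11

Write each in binary and XOR column by column:
  0111  (7)
  1100  (12)
  0110  (6)
  1100  (12)
  1010  (10)
  ----
  1011  (11)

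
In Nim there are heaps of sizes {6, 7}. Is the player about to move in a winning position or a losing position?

Winning position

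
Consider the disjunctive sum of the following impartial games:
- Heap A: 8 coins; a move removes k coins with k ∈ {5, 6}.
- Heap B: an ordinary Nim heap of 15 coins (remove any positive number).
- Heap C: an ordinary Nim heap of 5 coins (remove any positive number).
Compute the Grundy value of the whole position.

11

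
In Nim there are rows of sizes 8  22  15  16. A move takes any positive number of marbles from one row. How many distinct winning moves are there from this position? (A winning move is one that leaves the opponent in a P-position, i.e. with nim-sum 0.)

Nim-sum: 8 ^ 22 ^ 15 ^ 16 = 1.
The overall nim-sum is X = 1. A row of size p has a winning move iff p XOR X < p (reduce it to p XOR X).
  8: 8 XOR 1 = 9 ≥ 8 — no move.
  22: 22 XOR 1 = 23 ≥ 22 — no move.
  15: 15 XOR 1 = 14 < 15 — winning move (to 14).
  16: 16 XOR 1 = 17 ≥ 16 — no move.
That gives 1 winning move.

1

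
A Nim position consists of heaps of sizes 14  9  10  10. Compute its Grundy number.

7

Compute the nim-sum pairwise:
14 ⊕ 9 = 7
7 ⊕ 10 = 13
13 ⊕ 10 = 7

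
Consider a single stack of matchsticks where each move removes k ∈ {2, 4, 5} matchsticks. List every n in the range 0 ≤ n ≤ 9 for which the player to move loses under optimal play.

Grundy values for subtraction set {2, 4, 5}:
g(0) = mex{} = 0
g(1) = mex{} = 0
g(2) = mex{0} = 1
g(3) = mex{0} = 1
g(4) = mex{0,1} = 2
g(5) = mex{0,1} = 2
g(6) = mex{0,1,2} = 3
g(7) = mex{1,2} = 0
g(8) = mex{1,2,3} = 0
g(9) = mex{0,2} = 1
The P-positions (g = 0) in 0..9 are 0, 1, 7, 8.

0, 1, 7, 8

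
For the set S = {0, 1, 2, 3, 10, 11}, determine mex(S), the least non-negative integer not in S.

4

The values 0, 1, 2, 3 are all present; 4 is the first non-negative integer missing from the set.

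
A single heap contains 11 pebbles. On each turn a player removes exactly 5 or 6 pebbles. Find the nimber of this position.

0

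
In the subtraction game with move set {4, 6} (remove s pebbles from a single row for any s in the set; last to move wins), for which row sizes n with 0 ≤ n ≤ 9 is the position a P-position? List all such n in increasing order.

Build the Grundy sequence with g(k) = mex{g(k−s) : s ∈ {4, 6}, s ≤ k}:
k:     0  1  2  3  4  5  6  7  8  9
g(k):  0  0  0  0  1  1  1  1  2  2
The P-positions (g = 0) in 0..9 are 0, 1, 2, 3.

0, 1, 2, 3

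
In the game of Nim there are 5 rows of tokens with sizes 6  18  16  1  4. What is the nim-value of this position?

1

In binary:
  00110  (6)
  10010  (18)
  10000  (16)
  00001  (1)
  00100  (4)
  -----
  00001  (1)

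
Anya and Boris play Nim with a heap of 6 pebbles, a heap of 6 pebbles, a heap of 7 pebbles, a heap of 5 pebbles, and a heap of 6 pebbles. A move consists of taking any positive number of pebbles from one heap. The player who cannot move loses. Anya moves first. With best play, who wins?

Anya wins

In binary:
  110  (6)
  110  (6)
  111  (7)
  101  (5)
  110  (6)
  ---
  100  (4)
The nim-sum is 4 ≠ 0, so this is an N-position: the player to move can win; Anya has a winning move.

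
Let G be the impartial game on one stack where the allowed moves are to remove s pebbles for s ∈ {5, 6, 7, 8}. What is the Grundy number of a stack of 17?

Grundy values for subtraction set {5, 6, 7, 8}:
k:     0  1  2  3  4  5  6  7  8  9 10 11 12 13 14 15 16 17
g(k):  0  0  0  0  0  1  1  1  1  1  2  2  2  0  0  0  0  0
So g(17) = 0.

0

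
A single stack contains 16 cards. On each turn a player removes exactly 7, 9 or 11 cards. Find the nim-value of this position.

Build the Grundy sequence with g(k) = mex{g(k−s) : s ∈ {7, 9, 11}, s ≤ k}:
k:     0  1  2  3  4  5  6  7  8  9 10 11 12 13 14 15 16
g(k):  0  0  0  0  0  0  0  1  1  1  1  1  1  1  2  2  2
So g(16) = 2.

2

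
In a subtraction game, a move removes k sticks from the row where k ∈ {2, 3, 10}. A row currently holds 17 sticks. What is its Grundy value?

Build the Grundy sequence with g(k) = mex{g(k−s) : s ∈ {2, 3, 10}, s ≤ k}:
k:     0  1  2  3  4  5  6  7  8  9 10 11 12 13 14 15 16 17
g(k):  0  0  1  1  2  0  0  1  1  2  2  3  0  0  1  1  2  0
So g(17) = 0.

0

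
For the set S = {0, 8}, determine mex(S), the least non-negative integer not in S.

1

0 is in the set but 1 is not, so the mex is 1.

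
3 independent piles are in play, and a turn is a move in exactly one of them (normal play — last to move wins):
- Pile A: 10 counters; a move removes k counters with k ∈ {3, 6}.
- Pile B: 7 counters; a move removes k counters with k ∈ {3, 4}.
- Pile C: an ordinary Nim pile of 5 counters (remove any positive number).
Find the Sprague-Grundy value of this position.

5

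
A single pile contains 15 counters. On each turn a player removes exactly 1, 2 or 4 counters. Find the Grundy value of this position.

0

Compute g(0), g(1), … for moves {1, 2, 4}:
k:     0  1  2  3  4  5  6  7  8  9 10 11 12 13 14 15
g(k):  0  1  2  0  1  2  0  1  2  0  1  2  0  1  2  0
So g(15) = 0.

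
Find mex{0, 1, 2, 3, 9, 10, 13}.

The values 0, 1, 2, 3 are all present; 4 is the first non-negative integer missing from the set.

4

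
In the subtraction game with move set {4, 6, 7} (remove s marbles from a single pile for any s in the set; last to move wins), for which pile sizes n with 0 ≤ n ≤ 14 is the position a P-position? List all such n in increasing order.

Build the Grundy sequence with g(k) = mex{g(k−s) : s ∈ {4, 6, 7}, s ≤ k}:
k:     0  1  2  3  4  5  6  7  8  9 10 11 12 13 14
g(k):  0  0  0  0  1  1  1  1  2  2  2  0  0  0  0
The P-positions (g = 0) in 0..14 are 0, 1, 2, 3, 11, 12, 13, 14.

0, 1, 2, 3, 11, 12, 13, 14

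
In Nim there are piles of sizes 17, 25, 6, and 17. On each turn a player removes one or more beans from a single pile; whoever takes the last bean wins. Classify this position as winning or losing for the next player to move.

Winning position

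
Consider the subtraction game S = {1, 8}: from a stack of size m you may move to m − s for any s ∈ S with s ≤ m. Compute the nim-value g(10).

1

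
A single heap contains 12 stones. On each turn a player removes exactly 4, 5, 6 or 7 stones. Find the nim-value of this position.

0

Compute g(0), g(1), … for moves {4, 5, 6, 7}:
g(0) = mex{} = 0
g(1) = mex{} = 0
g(2) = mex{} = 0
g(3) = mex{} = 0
g(4) = mex{0} = 1
g(5) = mex{0} = 1
g(6) = mex{0} = 1
g(7) = mex{0} = 1
g(8) = mex{0,1} = 2
g(9) = mex{0,1} = 2
g(10) = mex{0,1} = 2
g(11) = mex{1} = 0
g(12) = mex{1,2} = 0
So g(12) = 0.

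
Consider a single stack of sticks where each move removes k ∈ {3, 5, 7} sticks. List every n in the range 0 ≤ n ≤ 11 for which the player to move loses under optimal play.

Grundy values for subtraction set {3, 5, 7}:
g(0) = mex{} = 0
g(1) = mex{} = 0
g(2) = mex{} = 0
g(3) = mex{0} = 1
g(4) = mex{0} = 1
g(5) = mex{0} = 1
g(6) = mex{0,1} = 2
g(7) = mex{0,1} = 2
g(8) = mex{0,1} = 2
g(9) = mex{0,1,2} = 3
g(10) = mex{1,2} = 0
g(11) = mex{1,2} = 0
The P-positions (g = 0) in 0..11 are 0, 1, 2, 10, 11.

0, 1, 2, 10, 11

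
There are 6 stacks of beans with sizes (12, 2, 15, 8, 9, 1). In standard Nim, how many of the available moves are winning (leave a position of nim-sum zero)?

In binary:
  1100  (12)
  0010  (2)
  1111  (15)
  1000  (8)
  1001  (9)
  0001  (1)
  ----
  0001  (1)
The overall nim-sum is X = 1. A stack of size p has a winning move iff p XOR X < p (reduce it to p XOR X).
  12: 12 XOR 1 = 13 ≥ 12 — no move.
  2: 2 XOR 1 = 3 ≥ 2 — no move.
  15: 15 XOR 1 = 14 < 15 — winning move (to 14).
  8: 8 XOR 1 = 9 ≥ 8 — no move.
  9: 9 XOR 1 = 8 < 9 — winning move (to 8).
  1: 1 XOR 1 = 0 < 1 — winning move (to 0).
That gives 3 winning moves.

3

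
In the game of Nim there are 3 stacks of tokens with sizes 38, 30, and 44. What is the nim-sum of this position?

Bitwise XOR of the heap sizes:
  100110  (38)
  011110  (30)
  101100  (44)
  ------
  010100  (20)

20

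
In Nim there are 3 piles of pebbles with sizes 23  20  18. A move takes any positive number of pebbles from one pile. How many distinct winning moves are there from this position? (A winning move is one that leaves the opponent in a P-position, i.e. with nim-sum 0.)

3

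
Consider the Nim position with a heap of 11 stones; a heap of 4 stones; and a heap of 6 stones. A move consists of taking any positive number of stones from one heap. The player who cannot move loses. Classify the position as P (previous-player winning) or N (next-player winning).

N-position

Write each in binary and XOR column by column:
  1011  (11)
  0100  (4)
  0110  (6)
  ----
  1001  (9)
The nim-sum is 9 ≠ 0, so this is an N-position: the player to move can win.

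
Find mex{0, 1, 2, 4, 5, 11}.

The values 0, 1, 2 are all present; 3 is the first non-negative integer missing from the set.

3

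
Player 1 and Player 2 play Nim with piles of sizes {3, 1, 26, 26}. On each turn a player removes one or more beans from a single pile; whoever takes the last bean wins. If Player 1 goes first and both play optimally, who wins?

Compute the nim-sum pairwise:
3 ⊕ 1 = 2
2 ⊕ 26 = 24
24 ⊕ 26 = 2
The nim-sum is 2 ≠ 0, so this is an N-position: the player to move can win; Player 1 has a winning move.

Player 1 wins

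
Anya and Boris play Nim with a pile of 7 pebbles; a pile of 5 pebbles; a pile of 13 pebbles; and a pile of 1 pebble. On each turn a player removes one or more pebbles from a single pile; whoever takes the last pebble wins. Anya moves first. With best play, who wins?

Anya wins

Compute the nim-sum pairwise:
7 XOR 5 = 2
2 XOR 13 = 15
15 XOR 1 = 14
The nim-sum is 14 ≠ 0, so this is an N-position: the player to move can win; Anya has a winning move.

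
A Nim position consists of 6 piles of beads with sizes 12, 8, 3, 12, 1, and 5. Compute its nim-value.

15

Compute the nim-sum pairwise:
12 ^ 8 = 4
4 ^ 3 = 7
7 ^ 12 = 11
11 ^ 1 = 10
10 ^ 5 = 15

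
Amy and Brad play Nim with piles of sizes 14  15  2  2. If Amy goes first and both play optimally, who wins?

In binary:
  1110  (14)
  1111  (15)
  0010  (2)
  0010  (2)
  ----
  0001  (1)
The nim-sum is 1 ≠ 0, so this is an N-position: the player to move can win; Amy has a winning move.

Amy wins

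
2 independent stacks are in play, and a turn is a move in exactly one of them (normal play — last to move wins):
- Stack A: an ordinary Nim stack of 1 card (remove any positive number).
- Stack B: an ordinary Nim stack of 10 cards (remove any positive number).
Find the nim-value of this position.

11

Stack A is a plain Nim stack of size 1, so its Grundy value is 1.
Stack B is a plain Nim stack of size 10, so its Grundy value is 10.
The value of a disjunctive sum is the nim-sum of the parts.
Combined value = 1 XOR 10 = 11.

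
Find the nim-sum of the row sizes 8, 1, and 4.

13

Compute the nim-sum pairwise:
8 ⊕ 1 = 9
9 ⊕ 4 = 13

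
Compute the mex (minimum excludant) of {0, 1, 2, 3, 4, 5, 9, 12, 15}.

The values 0, 1, 2, 3, 4, 5 are all present; 6 is the first non-negative integer missing from the set.

6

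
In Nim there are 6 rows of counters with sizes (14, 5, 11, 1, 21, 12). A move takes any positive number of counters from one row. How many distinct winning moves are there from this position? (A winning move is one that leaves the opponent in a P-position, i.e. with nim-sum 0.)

1

Compute the nim-sum pairwise:
14 ^ 5 = 11
11 ^ 11 = 0
0 ^ 1 = 1
1 ^ 21 = 20
20 ^ 12 = 24
The overall nim-sum is X = 24. A row of size p has a winning move iff p XOR X < p (reduce it to p XOR X).
  14: 14 XOR 24 = 22 ≥ 14 — no move.
  5: 5 XOR 24 = 29 ≥ 5 — no move.
  11: 11 XOR 24 = 19 ≥ 11 — no move.
  1: 1 XOR 24 = 25 ≥ 1 — no move.
  21: 21 XOR 24 = 13 < 21 — winning move (to 13).
  12: 12 XOR 24 = 20 ≥ 12 — no move.
That gives 1 winning move.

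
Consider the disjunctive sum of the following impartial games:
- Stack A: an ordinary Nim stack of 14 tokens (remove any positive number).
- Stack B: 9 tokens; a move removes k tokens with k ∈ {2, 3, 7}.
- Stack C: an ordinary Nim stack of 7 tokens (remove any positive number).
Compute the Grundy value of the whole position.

11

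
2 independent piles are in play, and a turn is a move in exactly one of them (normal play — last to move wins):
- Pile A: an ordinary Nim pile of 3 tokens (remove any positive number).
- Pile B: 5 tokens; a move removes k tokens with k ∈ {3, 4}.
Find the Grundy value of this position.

2

Pile A is a plain Nim pile of size 3, so its Grundy value is 3.
Grundy values for pile B (subtraction set {3, 4}):
k:     0  1  2  3  4  5
g(k):  0  0  0  1  1  1
So g(5) = 1.
The value of a disjunctive sum is the nim-sum of the parts.
Combined value = 3 ⊕ 1 = 2.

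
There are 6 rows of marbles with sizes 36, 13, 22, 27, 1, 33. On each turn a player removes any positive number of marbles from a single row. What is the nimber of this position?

4

Compute the nim-sum pairwise:
36 XOR 13 = 41
41 XOR 22 = 63
63 XOR 27 = 36
36 XOR 1 = 37
37 XOR 33 = 4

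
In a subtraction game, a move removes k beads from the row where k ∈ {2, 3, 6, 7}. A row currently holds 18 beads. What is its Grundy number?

0

Grundy values for subtraction set {2, 3, 6, 7}:
k:     0  1  2  3  4  5  6  7  8  9 10 11 12 13 14 15 16 17 18
g(k):  0  0  1  1  2  0  3  1  2  0  0  1  1  2  0  3  1  2  0
So g(18) = 0.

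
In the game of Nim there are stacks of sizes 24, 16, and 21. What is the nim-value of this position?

29

Bitwise XOR of the heap sizes:
  11000  (24)
  10000  (16)
  10101  (21)
  -----
  11101  (29)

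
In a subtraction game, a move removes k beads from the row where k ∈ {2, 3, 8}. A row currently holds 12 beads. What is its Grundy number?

Grundy values for subtraction set {2, 3, 8}:
g(0) = mex{} = 0
g(1) = mex{} = 0
g(2) = mex{0} = 1
g(3) = mex{0} = 1
g(4) = mex{0,1} = 2
g(5) = mex{1} = 0
g(6) = mex{1,2} = 0
g(7) = mex{0,2} = 1
g(8) = mex{0} = 1
g(9) = mex{0,1} = 2
g(10) = mex{1} = 0
g(11) = mex{1,2} = 0
g(12) = mex{0,2} = 1
So g(12) = 1.

1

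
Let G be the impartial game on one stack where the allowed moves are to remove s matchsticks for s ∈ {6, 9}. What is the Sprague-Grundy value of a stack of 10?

Grundy values for subtraction set {6, 9}:
k:     0  1  2  3  4  5  6  7  8  9 10
g(k):  0  0  0  0  0  0  1  1  1  1  1
So g(10) = 1.

1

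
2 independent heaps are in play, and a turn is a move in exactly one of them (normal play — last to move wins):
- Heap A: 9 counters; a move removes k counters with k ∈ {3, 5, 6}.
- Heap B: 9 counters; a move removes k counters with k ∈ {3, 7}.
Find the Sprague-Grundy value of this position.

Grundy values for heap A (subtraction set {3, 5, 6}):
k:     0  1  2  3  4  5  6  7  8  9
g(k):  0  0  0  1  1  1  2  2  2  0
So g(9) = 0.
Grundy values for heap B (subtraction set {3, 7}):
g(0) = mex{} = 0
g(1) = mex{} = 0
g(2) = mex{} = 0
g(3) = mex{0} = 1
g(4) = mex{0} = 1
g(5) = mex{0} = 1
g(6) = mex{1} = 0
g(7) = mex{0,1} = 2
g(8) = mex{0,1} = 2
g(9) = mex{0} = 1
So g(9) = 1.
The value of a disjunctive sum is the nim-sum of the parts.
Combined value = 0 ⊕ 1 = 1.

1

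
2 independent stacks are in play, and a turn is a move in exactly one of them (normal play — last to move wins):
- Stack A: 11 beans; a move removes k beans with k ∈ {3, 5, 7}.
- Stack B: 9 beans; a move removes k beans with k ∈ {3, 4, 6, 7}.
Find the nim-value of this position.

3

Grundy values for stack A (subtraction set {3, 5, 7}):
k:     0  1  2  3  4  5  6  7  8  9 10 11
g(k):  0  0  0  1  1  1  2  2  2  3  0  0
So g(11) = 0.
Build the Grundy sequence for stack B with g(k) = mex{g(k−s) : s ∈ {3, 4, 6, 7}, s ≤ k}:
g(0) = mex{} = 0
g(1) = mex{} = 0
g(2) = mex{} = 0
g(3) = mex{0} = 1
g(4) = mex{0} = 1
g(5) = mex{0} = 1
g(6) = mex{0,1} = 2
g(7) = mex{0,1} = 2
g(8) = mex{0,1} = 2
g(9) = mex{0,1,2} = 3
So g(9) = 3.
By the Sprague-Grundy theorem, the Grundy value of a sum of independent games is the XOR of the component values.
Combined value = 0 ⊕ 3 = 3.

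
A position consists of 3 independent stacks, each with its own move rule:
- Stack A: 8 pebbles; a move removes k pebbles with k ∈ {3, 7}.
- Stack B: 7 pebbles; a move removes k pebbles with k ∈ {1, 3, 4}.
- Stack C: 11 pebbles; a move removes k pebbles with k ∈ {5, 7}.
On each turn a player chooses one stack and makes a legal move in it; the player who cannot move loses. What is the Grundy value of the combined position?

0

For stack A, compute g(0), g(1), … with moves {3, 7}:
g(0) = mex{} = 0
g(1) = mex{} = 0
g(2) = mex{} = 0
g(3) = mex{0} = 1
g(4) = mex{0} = 1
g(5) = mex{0} = 1
g(6) = mex{1} = 0
g(7) = mex{0,1} = 2
g(8) = mex{0,1} = 2
So g(8) = 2.
For stack B, compute g(0), g(1), … with moves {1, 3, 4}:
g(0) = mex{} = 0
g(1) = mex{0} = 1
g(2) = mex{1} = 0
g(3) = mex{0} = 1
g(4) = mex{0,1} = 2
g(5) = mex{0,1,2} = 3
g(6) = mex{0,1,3} = 2
g(7) = mex{1,2} = 0
So g(7) = 0.
Build the Grundy sequence for stack C with g(k) = mex{g(k−s) : s ∈ {5, 7}, s ≤ k}:
k:     0  1  2  3  4  5  6  7  8  9 10 11
g(k):  0  0  0  0  0  1  1  1  1  1  2  2
So g(11) = 2.
By the Sprague-Grundy theorem, the Grundy value of a sum of independent games is the XOR of the component values.
Combined value = 2 XOR 0 XOR 2 = 0.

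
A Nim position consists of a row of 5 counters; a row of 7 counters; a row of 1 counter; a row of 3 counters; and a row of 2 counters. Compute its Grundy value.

2

Nim-sum: 5 ⊕ 7 ⊕ 1 ⊕ 3 ⊕ 2 = 2.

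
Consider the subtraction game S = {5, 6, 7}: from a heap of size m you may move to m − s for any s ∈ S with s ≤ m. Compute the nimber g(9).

Grundy values for subtraction set {5, 6, 7}:
k:     0  1  2  3  4  5  6  7  8  9
g(k):  0  0  0  0  0  1  1  1  1  1
So g(9) = 1.

1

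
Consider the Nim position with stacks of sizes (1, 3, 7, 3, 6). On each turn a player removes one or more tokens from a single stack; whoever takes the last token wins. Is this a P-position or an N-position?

P-position

Nim-sum: 1 XOR 3 XOR 7 XOR 3 XOR 6 = 0.
The nim-sum is 0, so this is a P-position: the player to move is in a losing position under optimal play.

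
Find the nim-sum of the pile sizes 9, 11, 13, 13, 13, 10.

5

Nim-sum: 9 ^ 11 ^ 13 ^ 13 ^ 13 ^ 10 = 5.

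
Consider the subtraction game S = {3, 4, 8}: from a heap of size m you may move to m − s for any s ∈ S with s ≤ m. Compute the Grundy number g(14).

0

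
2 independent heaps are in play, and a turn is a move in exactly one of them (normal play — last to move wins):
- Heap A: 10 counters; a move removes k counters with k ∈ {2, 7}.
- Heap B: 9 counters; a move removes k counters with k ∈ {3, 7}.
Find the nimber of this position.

1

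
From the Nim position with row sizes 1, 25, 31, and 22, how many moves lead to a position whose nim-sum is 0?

Nim-sum: 1 ⊕ 25 ⊕ 31 ⊕ 22 = 17.
The overall nim-sum is X = 17. A row of size p has a winning move iff p XOR X < p (reduce it to p XOR X).
  1: 1 XOR 17 = 16 ≥ 1 — no move.
  25: 25 XOR 17 = 8 < 25 — winning move (to 8).
  31: 31 XOR 17 = 14 < 31 — winning move (to 14).
  22: 22 XOR 17 = 7 < 22 — winning move (to 7).
That gives 3 winning moves.

3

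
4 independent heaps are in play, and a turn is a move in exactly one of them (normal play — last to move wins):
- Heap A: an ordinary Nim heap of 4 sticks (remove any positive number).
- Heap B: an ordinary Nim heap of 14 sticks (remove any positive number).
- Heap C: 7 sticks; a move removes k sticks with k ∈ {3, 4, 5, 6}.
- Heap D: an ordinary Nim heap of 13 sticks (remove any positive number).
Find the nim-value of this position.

5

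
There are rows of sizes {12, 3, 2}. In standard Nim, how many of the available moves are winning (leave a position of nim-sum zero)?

1

Compute the nim-sum pairwise:
12 XOR 3 = 15
15 XOR 2 = 13
The overall nim-sum is X = 13. A row of size p has a winning move iff p XOR X < p (reduce it to p XOR X).
  12: 12 XOR 13 = 1 < 12 — winning move (to 1).
  3: 3 XOR 13 = 14 ≥ 3 — no move.
  2: 2 XOR 13 = 15 ≥ 2 — no move.
That gives 1 winning move.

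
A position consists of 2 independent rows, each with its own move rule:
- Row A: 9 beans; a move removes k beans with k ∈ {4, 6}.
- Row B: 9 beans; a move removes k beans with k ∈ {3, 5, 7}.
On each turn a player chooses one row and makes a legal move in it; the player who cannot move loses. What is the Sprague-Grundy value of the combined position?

Build the Grundy sequence for row A with g(k) = mex{g(k−s) : s ∈ {4, 6}, s ≤ k}:
g(0) = mex{} = 0
g(1) = mex{} = 0
g(2) = mex{} = 0
g(3) = mex{} = 0
g(4) = mex{0} = 1
g(5) = mex{0} = 1
g(6) = mex{0} = 1
g(7) = mex{0} = 1
g(8) = mex{0,1} = 2
g(9) = mex{0,1} = 2
So g(9) = 2.
Build the Grundy sequence for row B with g(k) = mex{g(k−s) : s ∈ {3, 5, 7}, s ≤ k}:
k:     0  1  2  3  4  5  6  7  8  9
g(k):  0  0  0  1  1  1  2  2  2  3
So g(9) = 3.
The value of a disjunctive sum is the nim-sum of the parts.
Combined value = 2 ⊕ 3 = 1.

1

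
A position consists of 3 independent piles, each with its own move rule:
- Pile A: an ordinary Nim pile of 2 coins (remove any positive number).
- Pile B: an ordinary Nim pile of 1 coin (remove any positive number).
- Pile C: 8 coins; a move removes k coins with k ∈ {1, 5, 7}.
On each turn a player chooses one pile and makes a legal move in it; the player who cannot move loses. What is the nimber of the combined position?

3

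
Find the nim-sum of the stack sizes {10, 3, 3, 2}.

In binary:
  1010  (10)
  0011  (3)
  0011  (3)
  0010  (2)
  ----
  1000  (8)

8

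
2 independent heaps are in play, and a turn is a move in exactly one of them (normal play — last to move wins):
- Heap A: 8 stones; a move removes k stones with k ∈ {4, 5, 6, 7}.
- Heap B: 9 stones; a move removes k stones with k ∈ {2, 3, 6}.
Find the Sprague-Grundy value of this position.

Grundy values for heap A (subtraction set {4, 5, 6, 7}):
k:     0  1  2  3  4  5  6  7  8
g(k):  0  0  0  0  1  1  1  1  2
So g(8) = 2.
For heap B, compute g(0), g(1), … with moves {2, 3, 6}:
k:     0  1  2  3  4  5  6  7  8  9
g(k):  0  0  1  1  2  0  3  1  2  0
So g(9) = 0.
The value of a disjunctive sum is the nim-sum of the parts.
Combined value = 2 XOR 0 = 2.

2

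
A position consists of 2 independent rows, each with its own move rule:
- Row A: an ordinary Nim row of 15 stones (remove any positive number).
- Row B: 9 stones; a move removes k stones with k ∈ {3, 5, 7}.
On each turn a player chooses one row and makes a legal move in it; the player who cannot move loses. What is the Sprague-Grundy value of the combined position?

12

Row A is a plain Nim row of size 15, so its Grundy value is 15.
Grundy values for row B (subtraction set {3, 5, 7}):
k:     0  1  2  3  4  5  6  7  8  9
g(k):  0  0  0  1  1  1  2  2  2  3
So g(9) = 3.
The value of a disjunctive sum is the nim-sum of the parts.
Combined value = 15 XOR 3 = 12.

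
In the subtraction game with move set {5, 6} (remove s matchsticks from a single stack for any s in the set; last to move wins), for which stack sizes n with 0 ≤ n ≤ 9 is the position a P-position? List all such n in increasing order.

Grundy values for subtraction set {5, 6}:
g(0) = mex{} = 0
g(1) = mex{} = 0
g(2) = mex{} = 0
g(3) = mex{} = 0
g(4) = mex{} = 0
g(5) = mex{0} = 1
g(6) = mex{0} = 1
g(7) = mex{0} = 1
g(8) = mex{0} = 1
g(9) = mex{0} = 1
The P-positions (g = 0) in 0..9 are 0, 1, 2, 3, 4.

0, 1, 2, 3, 4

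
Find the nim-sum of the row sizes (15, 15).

0

Nim-sum: 15 ^ 15 = 0.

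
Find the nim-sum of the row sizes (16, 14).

Nim-sum: 16 XOR 14 = 30.

30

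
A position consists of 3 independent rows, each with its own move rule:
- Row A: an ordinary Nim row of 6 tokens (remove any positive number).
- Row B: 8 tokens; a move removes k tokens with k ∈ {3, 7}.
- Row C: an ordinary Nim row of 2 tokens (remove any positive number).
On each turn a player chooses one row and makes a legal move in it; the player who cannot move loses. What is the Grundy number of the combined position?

Row A is a plain Nim row of size 6, so its Grundy value is 6.
For row B, compute g(0), g(1), … with moves {3, 7}:
k:     0  1  2  3  4  5  6  7  8
g(k):  0  0  0  1  1  1  0  2  2
So g(8) = 2.
Row C is a plain Nim row of size 2, so its Grundy value is 2.
By the Sprague-Grundy theorem, the Grundy value of a sum of independent games is the XOR of the component values.
Combined value = 6 XOR 2 XOR 2 = 6.

6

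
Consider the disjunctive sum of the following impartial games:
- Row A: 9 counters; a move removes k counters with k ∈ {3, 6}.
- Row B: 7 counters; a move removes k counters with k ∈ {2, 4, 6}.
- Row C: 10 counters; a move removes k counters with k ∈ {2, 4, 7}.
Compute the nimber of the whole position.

Grundy values for row A (subtraction set {3, 6}):
g(0) = mex{} = 0
g(1) = mex{} = 0
g(2) = mex{} = 0
g(3) = mex{0} = 1
g(4) = mex{0} = 1
g(5) = mex{0} = 1
g(6) = mex{0,1} = 2
g(7) = mex{0,1} = 2
g(8) = mex{0,1} = 2
g(9) = mex{1,2} = 0
So g(9) = 0.
For row B, compute g(0), g(1), … with moves {2, 4, 6}:
g(0) = mex{} = 0
g(1) = mex{} = 0
g(2) = mex{0} = 1
g(3) = mex{0} = 1
g(4) = mex{0,1} = 2
g(5) = mex{0,1} = 2
g(6) = mex{0,1,2} = 3
g(7) = mex{0,1,2} = 3
So g(7) = 3.
For row C, compute g(0), g(1), … with moves {2, 4, 7}:
g(0) = mex{} = 0
g(1) = mex{} = 0
g(2) = mex{0} = 1
g(3) = mex{0} = 1
g(4) = mex{0,1} = 2
g(5) = mex{0,1} = 2
g(6) = mex{1,2} = 0
g(7) = mex{0,1,2} = 3
g(8) = mex{0,2} = 1
g(9) = mex{1,2,3} = 0
g(10) = mex{0,1} = 2
So g(10) = 2.
By the Sprague-Grundy theorem, the Grundy value of a sum of independent games is the XOR of the component values.
Combined value = 0 ⊕ 3 ⊕ 2 = 1.

1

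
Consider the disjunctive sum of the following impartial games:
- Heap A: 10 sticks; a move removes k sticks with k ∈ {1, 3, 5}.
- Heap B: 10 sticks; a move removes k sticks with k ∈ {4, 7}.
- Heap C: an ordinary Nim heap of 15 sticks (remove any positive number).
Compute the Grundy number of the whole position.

13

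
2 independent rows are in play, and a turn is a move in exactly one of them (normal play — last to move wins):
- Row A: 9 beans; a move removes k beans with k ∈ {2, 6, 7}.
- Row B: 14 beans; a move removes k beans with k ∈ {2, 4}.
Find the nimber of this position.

1

Build the Grundy sequence for row A with g(k) = mex{g(k−s) : s ∈ {2, 6, 7}, s ≤ k}:
k:     0  1  2  3  4  5  6  7  8  9
g(k):  0  0  1  1  0  0  1  1  2  0
So g(9) = 0.
Grundy values for row B (subtraction set {2, 4}):
g(0) = mex{} = 0
g(1) = mex{} = 0
g(2) = mex{0} = 1
g(3) = mex{0} = 1
g(4) = mex{0,1} = 2
g(5) = mex{0,1} = 2
g(6) = mex{1,2} = 0
g(7) = mex{1,2} = 0
g(8) = mex{0,2} = 1
g(9) = mex{0,2} = 1
g(10) = mex{0,1} = 2
g(11) = mex{0,1} = 2
g(12) = mex{1,2} = 0
g(13) = mex{1,2} = 0
g(14) = mex{0,2} = 1
So g(14) = 1.
The value of a disjunctive sum is the nim-sum of the parts.
Combined value = 0 XOR 1 = 1.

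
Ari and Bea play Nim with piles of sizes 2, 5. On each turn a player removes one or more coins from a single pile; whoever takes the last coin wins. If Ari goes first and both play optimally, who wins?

Ari wins

Nim-sum: 2 ^ 5 = 7.
The nim-sum is 7 ≠ 0, so this is an N-position: the player to move can win; Ari has a winning move.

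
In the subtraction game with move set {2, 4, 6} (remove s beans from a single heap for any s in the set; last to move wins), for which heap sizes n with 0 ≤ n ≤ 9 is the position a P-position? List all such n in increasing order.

Compute g(0), g(1), … for moves {2, 4, 6}:
g(0) = mex{} = 0
g(1) = mex{} = 0
g(2) = mex{0} = 1
g(3) = mex{0} = 1
g(4) = mex{0,1} = 2
g(5) = mex{0,1} = 2
g(6) = mex{0,1,2} = 3
g(7) = mex{0,1,2} = 3
g(8) = mex{1,2,3} = 0
g(9) = mex{1,2,3} = 0
The P-positions (g = 0) in 0..9 are 0, 1, 8, 9.

0, 1, 8, 9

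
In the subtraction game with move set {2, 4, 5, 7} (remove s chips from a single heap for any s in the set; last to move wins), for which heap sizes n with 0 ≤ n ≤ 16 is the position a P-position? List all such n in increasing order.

Build the Grundy sequence with g(k) = mex{g(k−s) : s ∈ {2, 4, 5, 7}, s ≤ k}:
k:     0  1  2  3  4  5  6  7  8  9 10 11 12 13 14 15 16
g(k):  0  0  1  1  2  2  3  3  4  0  0  1  1  2  2  3  3
The P-positions (g = 0) in 0..16 are 0, 1, 9, 10.

0, 1, 9, 10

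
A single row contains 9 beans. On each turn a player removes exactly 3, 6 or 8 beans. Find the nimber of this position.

3

Grundy values for subtraction set {3, 6, 8}:
k:     0  1  2  3  4  5  6  7  8  9
g(k):  0  0  0  1  1  1  2  2  2  3
So g(9) = 3.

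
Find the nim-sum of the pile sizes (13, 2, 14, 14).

15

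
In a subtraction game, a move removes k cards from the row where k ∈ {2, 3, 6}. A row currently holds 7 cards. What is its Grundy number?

1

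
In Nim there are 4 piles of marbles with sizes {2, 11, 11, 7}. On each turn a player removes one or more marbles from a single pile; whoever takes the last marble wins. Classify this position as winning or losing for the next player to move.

Winning position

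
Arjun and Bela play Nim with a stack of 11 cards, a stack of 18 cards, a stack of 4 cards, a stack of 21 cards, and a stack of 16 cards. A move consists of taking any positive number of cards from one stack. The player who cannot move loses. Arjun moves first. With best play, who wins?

Nim-sum: 11 ^ 18 ^ 4 ^ 21 ^ 16 = 24.
The nim-sum is 24 ≠ 0, so this is an N-position: the player to move can win; Arjun has a winning move.

Arjun wins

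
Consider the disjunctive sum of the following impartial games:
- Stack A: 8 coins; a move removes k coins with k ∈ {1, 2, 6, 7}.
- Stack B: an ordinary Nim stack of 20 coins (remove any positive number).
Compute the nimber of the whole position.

20

For stack A, compute g(0), g(1), … with moves {1, 2, 6, 7}:
g(0) = mex{} = 0
g(1) = mex{0} = 1
g(2) = mex{0,1} = 2
g(3) = mex{1,2} = 0
g(4) = mex{0,2} = 1
g(5) = mex{0,1} = 2
g(6) = mex{0,1,2} = 3
g(7) = mex{0,1,2,3} = 4
g(8) = mex{1,2,3,4} = 0
So g(8) = 0.
Stack B is a plain Nim stack of size 20, so its Grundy value is 20.
The value of a disjunctive sum is the nim-sum of the parts.
Combined value = 0 XOR 20 = 20.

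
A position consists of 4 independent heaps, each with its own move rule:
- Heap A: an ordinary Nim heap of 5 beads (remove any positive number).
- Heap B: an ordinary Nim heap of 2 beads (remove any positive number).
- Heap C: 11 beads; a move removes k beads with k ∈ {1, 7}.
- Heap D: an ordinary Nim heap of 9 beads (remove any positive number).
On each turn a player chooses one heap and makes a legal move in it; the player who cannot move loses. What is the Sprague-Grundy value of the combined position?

Heap A is a plain Nim heap of size 5, so its Grundy value is 5.
Heap B is a plain Nim heap of size 2, so its Grundy value is 2.
Build the Grundy sequence for heap C with g(k) = mex{g(k−s) : s ∈ {1, 7}, s ≤ k}:
g(0) = mex{} = 0
g(1) = mex{0} = 1
g(2) = mex{1} = 0
g(3) = mex{0} = 1
g(4) = mex{1} = 0
g(5) = mex{0} = 1
g(6) = mex{1} = 0
g(7) = mex{0} = 1
g(8) = mex{1} = 0
g(9) = mex{0} = 1
g(10) = mex{1} = 0
g(11) = mex{0} = 1
So g(11) = 1.
Heap D is a plain Nim heap of size 9, so its Grundy value is 9.
The value of a disjunctive sum is the nim-sum of the parts.
Combined value = 5 ⊕ 2 ⊕ 1 ⊕ 9 = 15.

15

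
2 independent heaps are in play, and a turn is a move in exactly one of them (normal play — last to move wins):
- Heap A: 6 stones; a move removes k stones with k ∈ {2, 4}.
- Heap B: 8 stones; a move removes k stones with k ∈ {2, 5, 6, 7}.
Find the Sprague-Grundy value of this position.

2

Build the Grundy sequence for heap A with g(k) = mex{g(k−s) : s ∈ {2, 4}, s ≤ k}:
k:     0  1  2  3  4  5  6
g(k):  0  0  1  1  2  2  0
So g(6) = 0.
Build the Grundy sequence for heap B with g(k) = mex{g(k−s) : s ∈ {2, 5, 6, 7}, s ≤ k}:
k:     0  1  2  3  4  5  6  7  8
g(k):  0  0  1  1  0  2  1  3  2
So g(8) = 2.
By the Sprague-Grundy theorem, the Grundy value of a sum of independent games is the XOR of the component values.
Combined value = 0 ⊕ 2 = 2.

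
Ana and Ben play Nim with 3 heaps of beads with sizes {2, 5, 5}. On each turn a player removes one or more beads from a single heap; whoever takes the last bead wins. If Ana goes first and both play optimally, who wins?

Ana wins

Nim-sum: 2 ⊕ 5 ⊕ 5 = 2.
The nim-sum is 2 ≠ 0, so this is an N-position: the player to move can win; Ana has a winning move.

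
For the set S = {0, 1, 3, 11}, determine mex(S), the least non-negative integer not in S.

The values 0, 1 are all present; 2 is the first non-negative integer missing from the set.

2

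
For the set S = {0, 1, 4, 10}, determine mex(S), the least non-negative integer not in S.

The values 0, 1 are all present; 2 is the first non-negative integer missing from the set.

2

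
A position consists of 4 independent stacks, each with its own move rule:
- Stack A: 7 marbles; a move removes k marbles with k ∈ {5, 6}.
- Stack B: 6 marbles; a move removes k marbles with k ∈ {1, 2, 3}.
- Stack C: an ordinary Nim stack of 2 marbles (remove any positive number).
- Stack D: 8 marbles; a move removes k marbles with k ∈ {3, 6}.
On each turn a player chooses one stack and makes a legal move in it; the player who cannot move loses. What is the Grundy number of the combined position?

For stack A, compute g(0), g(1), … with moves {5, 6}:
g(0) = mex{} = 0
g(1) = mex{} = 0
g(2) = mex{} = 0
g(3) = mex{} = 0
g(4) = mex{} = 0
g(5) = mex{0} = 1
g(6) = mex{0} = 1
g(7) = mex{0} = 1
So g(7) = 1.
Grundy values for stack B (subtraction set {1, 2, 3}):
g(0) = mex{} = 0
g(1) = mex{0} = 1
g(2) = mex{0,1} = 2
g(3) = mex{0,1,2} = 3
g(4) = mex{1,2,3} = 0
g(5) = mex{0,2,3} = 1
g(6) = mex{0,1,3} = 2
So g(6) = 2.
Stack C is a plain Nim stack of size 2, so its Grundy value is 2.
For stack D, compute g(0), g(1), … with moves {3, 6}:
k:     0  1  2  3  4  5  6  7  8
g(k):  0  0  0  1  1  1  2  2  2
So g(8) = 2.
The value of a disjunctive sum is the nim-sum of the parts.
Combined value = 1 XOR 2 XOR 2 XOR 2 = 3.

3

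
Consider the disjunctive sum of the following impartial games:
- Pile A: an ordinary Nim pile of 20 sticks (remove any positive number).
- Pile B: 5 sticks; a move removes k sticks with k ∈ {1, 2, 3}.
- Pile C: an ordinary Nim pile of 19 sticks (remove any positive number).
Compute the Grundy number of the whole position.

6

Pile A is a plain Nim pile of size 20, so its Grundy value is 20.
Grundy values for pile B (subtraction set {1, 2, 3}):
k:     0  1  2  3  4  5
g(k):  0  1  2  3  0  1
So g(5) = 1.
Pile C is a plain Nim pile of size 19, so its Grundy value is 19.
The value of a disjunctive sum is the nim-sum of the parts.
Combined value = 20 XOR 1 XOR 19 = 6.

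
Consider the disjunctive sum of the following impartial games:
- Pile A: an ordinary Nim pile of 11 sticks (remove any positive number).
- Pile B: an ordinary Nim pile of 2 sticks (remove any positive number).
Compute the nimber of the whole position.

Pile A is a plain Nim pile of size 11, so its Grundy value is 11.
Pile B is a plain Nim pile of size 2, so its Grundy value is 2.
The value of a disjunctive sum is the nim-sum of the parts.
Combined value = 11 ⊕ 2 = 9.

9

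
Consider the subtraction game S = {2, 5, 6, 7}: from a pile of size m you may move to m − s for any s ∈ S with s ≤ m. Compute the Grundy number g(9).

2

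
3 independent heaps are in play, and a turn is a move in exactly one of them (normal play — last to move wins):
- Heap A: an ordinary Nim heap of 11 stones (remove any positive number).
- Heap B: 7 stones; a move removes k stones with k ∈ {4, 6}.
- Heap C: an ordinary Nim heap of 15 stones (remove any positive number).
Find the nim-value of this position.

5

Heap A is a plain Nim heap of size 11, so its Grundy value is 11.
Grundy values for heap B (subtraction set {4, 6}):
k:     0  1  2  3  4  5  6  7
g(k):  0  0  0  0  1  1  1  1
So g(7) = 1.
Heap C is a plain Nim heap of size 15, so its Grundy value is 15.
By the Sprague-Grundy theorem, the Grundy value of a sum of independent games is the XOR of the component values.
Combined value = 11 ⊕ 1 ⊕ 15 = 5.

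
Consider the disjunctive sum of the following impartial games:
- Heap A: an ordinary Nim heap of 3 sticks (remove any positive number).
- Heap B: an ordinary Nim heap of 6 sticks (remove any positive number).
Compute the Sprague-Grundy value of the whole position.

5

Heap A is a plain Nim heap of size 3, so its Grundy value is 3.
Heap B is a plain Nim heap of size 6, so its Grundy value is 6.
By the Sprague-Grundy theorem, the Grundy value of a sum of independent games is the XOR of the component values.
Combined value = 3 ⊕ 6 = 5.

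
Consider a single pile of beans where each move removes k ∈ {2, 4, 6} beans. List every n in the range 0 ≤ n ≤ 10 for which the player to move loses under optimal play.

Grundy values for subtraction set {2, 4, 6}:
g(0) = mex{} = 0
g(1) = mex{} = 0
g(2) = mex{0} = 1
g(3) = mex{0} = 1
g(4) = mex{0,1} = 2
g(5) = mex{0,1} = 2
g(6) = mex{0,1,2} = 3
g(7) = mex{0,1,2} = 3
g(8) = mex{1,2,3} = 0
g(9) = mex{1,2,3} = 0
g(10) = mex{0,2,3} = 1
The P-positions (g = 0) in 0..10 are 0, 1, 8, 9.

0, 1, 8, 9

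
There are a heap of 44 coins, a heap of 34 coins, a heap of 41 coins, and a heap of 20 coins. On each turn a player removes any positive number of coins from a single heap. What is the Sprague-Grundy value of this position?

Write each in binary and XOR column by column:
  101100  (44)
  100010  (34)
  101001  (41)
  010100  (20)
  ------
  110011  (51)

51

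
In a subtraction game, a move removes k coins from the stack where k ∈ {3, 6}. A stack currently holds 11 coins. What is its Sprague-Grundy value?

0

Build the Grundy sequence with g(k) = mex{g(k−s) : s ∈ {3, 6}, s ≤ k}:
k:     0  1  2  3  4  5  6  7  8  9 10 11
g(k):  0  0  0  1  1  1  2  2  2  0  0  0
So g(11) = 0.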